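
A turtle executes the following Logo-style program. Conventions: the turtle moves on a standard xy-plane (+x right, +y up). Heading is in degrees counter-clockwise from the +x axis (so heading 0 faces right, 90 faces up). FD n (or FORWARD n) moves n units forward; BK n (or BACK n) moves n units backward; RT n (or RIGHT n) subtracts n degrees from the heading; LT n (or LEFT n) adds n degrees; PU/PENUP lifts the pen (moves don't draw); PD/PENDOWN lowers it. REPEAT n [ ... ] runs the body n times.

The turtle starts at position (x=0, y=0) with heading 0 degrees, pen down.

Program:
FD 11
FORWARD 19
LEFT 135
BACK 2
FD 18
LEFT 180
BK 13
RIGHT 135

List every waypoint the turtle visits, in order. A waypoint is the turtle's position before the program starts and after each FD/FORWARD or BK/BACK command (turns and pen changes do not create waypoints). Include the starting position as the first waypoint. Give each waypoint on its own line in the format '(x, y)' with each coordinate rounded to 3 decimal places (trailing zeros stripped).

Executing turtle program step by step:
Start: pos=(0,0), heading=0, pen down
FD 11: (0,0) -> (11,0) [heading=0, draw]
FD 19: (11,0) -> (30,0) [heading=0, draw]
LT 135: heading 0 -> 135
BK 2: (30,0) -> (31.414,-1.414) [heading=135, draw]
FD 18: (31.414,-1.414) -> (18.686,11.314) [heading=135, draw]
LT 180: heading 135 -> 315
BK 13: (18.686,11.314) -> (9.494,20.506) [heading=315, draw]
RT 135: heading 315 -> 180
Final: pos=(9.494,20.506), heading=180, 5 segment(s) drawn
Waypoints (6 total):
(0, 0)
(11, 0)
(30, 0)
(31.414, -1.414)
(18.686, 11.314)
(9.494, 20.506)

Answer: (0, 0)
(11, 0)
(30, 0)
(31.414, -1.414)
(18.686, 11.314)
(9.494, 20.506)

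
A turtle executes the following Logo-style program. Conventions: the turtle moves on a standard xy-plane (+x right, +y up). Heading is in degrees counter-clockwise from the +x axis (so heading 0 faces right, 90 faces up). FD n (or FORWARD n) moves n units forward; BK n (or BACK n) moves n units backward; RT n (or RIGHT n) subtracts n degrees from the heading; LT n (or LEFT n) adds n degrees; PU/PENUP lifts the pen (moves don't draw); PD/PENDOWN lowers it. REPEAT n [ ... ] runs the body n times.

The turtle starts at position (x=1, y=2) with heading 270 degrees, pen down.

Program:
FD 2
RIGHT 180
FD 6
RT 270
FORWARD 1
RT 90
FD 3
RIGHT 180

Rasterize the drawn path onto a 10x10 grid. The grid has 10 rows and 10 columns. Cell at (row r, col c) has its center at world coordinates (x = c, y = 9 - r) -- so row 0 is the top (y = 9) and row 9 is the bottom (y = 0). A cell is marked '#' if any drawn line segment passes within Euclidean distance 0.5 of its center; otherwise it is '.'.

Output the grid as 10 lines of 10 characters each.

Segment 0: (1,2) -> (1,0)
Segment 1: (1,0) -> (1,6)
Segment 2: (1,6) -> (0,6)
Segment 3: (0,6) -> (-0,9)

Answer: #.........
#.........
#.........
##........
.#........
.#........
.#........
.#........
.#........
.#........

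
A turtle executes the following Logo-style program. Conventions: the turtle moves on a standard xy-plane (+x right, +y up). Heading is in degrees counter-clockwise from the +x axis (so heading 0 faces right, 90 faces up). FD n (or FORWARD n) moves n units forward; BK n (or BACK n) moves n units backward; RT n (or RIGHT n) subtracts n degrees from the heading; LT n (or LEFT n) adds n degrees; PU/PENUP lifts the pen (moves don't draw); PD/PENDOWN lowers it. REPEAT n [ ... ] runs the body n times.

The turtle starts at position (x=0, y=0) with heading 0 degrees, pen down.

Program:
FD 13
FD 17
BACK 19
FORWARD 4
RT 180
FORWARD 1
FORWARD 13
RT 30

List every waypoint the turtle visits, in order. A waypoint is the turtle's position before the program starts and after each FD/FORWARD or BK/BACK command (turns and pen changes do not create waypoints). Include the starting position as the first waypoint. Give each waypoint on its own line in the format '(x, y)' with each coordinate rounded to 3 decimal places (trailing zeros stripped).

Executing turtle program step by step:
Start: pos=(0,0), heading=0, pen down
FD 13: (0,0) -> (13,0) [heading=0, draw]
FD 17: (13,0) -> (30,0) [heading=0, draw]
BK 19: (30,0) -> (11,0) [heading=0, draw]
FD 4: (11,0) -> (15,0) [heading=0, draw]
RT 180: heading 0 -> 180
FD 1: (15,0) -> (14,0) [heading=180, draw]
FD 13: (14,0) -> (1,0) [heading=180, draw]
RT 30: heading 180 -> 150
Final: pos=(1,0), heading=150, 6 segment(s) drawn
Waypoints (7 total):
(0, 0)
(13, 0)
(30, 0)
(11, 0)
(15, 0)
(14, 0)
(1, 0)

Answer: (0, 0)
(13, 0)
(30, 0)
(11, 0)
(15, 0)
(14, 0)
(1, 0)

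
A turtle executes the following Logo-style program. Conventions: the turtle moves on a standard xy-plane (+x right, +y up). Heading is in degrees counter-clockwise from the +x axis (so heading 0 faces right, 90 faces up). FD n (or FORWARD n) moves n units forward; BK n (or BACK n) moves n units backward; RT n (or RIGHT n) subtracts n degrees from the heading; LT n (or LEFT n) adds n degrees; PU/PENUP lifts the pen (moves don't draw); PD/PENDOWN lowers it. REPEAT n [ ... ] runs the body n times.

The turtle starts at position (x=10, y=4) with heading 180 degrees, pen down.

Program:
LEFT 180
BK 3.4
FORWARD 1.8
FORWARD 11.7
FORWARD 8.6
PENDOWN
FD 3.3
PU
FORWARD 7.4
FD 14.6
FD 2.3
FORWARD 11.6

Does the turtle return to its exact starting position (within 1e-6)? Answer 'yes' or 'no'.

Answer: no

Derivation:
Executing turtle program step by step:
Start: pos=(10,4), heading=180, pen down
LT 180: heading 180 -> 0
BK 3.4: (10,4) -> (6.6,4) [heading=0, draw]
FD 1.8: (6.6,4) -> (8.4,4) [heading=0, draw]
FD 11.7: (8.4,4) -> (20.1,4) [heading=0, draw]
FD 8.6: (20.1,4) -> (28.7,4) [heading=0, draw]
PD: pen down
FD 3.3: (28.7,4) -> (32,4) [heading=0, draw]
PU: pen up
FD 7.4: (32,4) -> (39.4,4) [heading=0, move]
FD 14.6: (39.4,4) -> (54,4) [heading=0, move]
FD 2.3: (54,4) -> (56.3,4) [heading=0, move]
FD 11.6: (56.3,4) -> (67.9,4) [heading=0, move]
Final: pos=(67.9,4), heading=0, 5 segment(s) drawn

Start position: (10, 4)
Final position: (67.9, 4)
Distance = 57.9; >= 1e-6 -> NOT closed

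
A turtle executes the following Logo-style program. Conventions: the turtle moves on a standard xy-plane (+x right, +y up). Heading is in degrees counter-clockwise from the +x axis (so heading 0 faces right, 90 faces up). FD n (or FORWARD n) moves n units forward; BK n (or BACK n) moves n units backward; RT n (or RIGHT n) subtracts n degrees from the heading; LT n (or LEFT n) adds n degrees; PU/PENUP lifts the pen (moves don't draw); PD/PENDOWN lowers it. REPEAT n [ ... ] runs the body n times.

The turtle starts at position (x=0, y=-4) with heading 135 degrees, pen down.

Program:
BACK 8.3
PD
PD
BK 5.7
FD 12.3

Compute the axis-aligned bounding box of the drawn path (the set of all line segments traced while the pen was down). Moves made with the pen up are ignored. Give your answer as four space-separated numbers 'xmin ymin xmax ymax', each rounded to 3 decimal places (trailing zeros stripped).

Executing turtle program step by step:
Start: pos=(0,-4), heading=135, pen down
BK 8.3: (0,-4) -> (5.869,-9.869) [heading=135, draw]
PD: pen down
PD: pen down
BK 5.7: (5.869,-9.869) -> (9.899,-13.899) [heading=135, draw]
FD 12.3: (9.899,-13.899) -> (1.202,-5.202) [heading=135, draw]
Final: pos=(1.202,-5.202), heading=135, 3 segment(s) drawn

Segment endpoints: x in {0, 1.202, 5.869, 9.899}, y in {-13.899, -9.869, -5.202, -4}
xmin=0, ymin=-13.899, xmax=9.899, ymax=-4

Answer: 0 -13.899 9.899 -4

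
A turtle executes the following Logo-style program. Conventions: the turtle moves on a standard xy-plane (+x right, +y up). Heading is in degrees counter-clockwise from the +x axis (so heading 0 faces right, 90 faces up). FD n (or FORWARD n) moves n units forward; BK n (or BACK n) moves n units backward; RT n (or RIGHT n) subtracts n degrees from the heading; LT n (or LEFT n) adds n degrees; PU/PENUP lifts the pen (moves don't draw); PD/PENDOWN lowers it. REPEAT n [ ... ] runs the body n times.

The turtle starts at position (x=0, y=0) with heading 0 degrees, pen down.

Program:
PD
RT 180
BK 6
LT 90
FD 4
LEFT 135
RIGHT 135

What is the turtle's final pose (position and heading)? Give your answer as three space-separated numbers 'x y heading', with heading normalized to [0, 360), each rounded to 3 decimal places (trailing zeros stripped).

Executing turtle program step by step:
Start: pos=(0,0), heading=0, pen down
PD: pen down
RT 180: heading 0 -> 180
BK 6: (0,0) -> (6,0) [heading=180, draw]
LT 90: heading 180 -> 270
FD 4: (6,0) -> (6,-4) [heading=270, draw]
LT 135: heading 270 -> 45
RT 135: heading 45 -> 270
Final: pos=(6,-4), heading=270, 2 segment(s) drawn

Answer: 6 -4 270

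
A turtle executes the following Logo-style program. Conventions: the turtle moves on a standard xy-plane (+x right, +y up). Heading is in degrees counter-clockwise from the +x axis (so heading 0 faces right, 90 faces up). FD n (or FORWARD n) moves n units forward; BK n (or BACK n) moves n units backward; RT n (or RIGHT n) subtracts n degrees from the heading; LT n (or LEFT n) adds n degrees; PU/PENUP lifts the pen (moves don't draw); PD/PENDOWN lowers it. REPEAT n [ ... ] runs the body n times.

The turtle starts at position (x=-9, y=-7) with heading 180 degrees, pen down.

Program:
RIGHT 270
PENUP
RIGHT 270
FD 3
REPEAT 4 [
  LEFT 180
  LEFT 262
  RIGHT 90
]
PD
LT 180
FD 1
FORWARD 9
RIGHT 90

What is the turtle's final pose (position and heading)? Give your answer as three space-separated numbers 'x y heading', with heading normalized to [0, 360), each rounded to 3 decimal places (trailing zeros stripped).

Executing turtle program step by step:
Start: pos=(-9,-7), heading=180, pen down
RT 270: heading 180 -> 270
PU: pen up
RT 270: heading 270 -> 0
FD 3: (-9,-7) -> (-6,-7) [heading=0, move]
REPEAT 4 [
  -- iteration 1/4 --
  LT 180: heading 0 -> 180
  LT 262: heading 180 -> 82
  RT 90: heading 82 -> 352
  -- iteration 2/4 --
  LT 180: heading 352 -> 172
  LT 262: heading 172 -> 74
  RT 90: heading 74 -> 344
  -- iteration 3/4 --
  LT 180: heading 344 -> 164
  LT 262: heading 164 -> 66
  RT 90: heading 66 -> 336
  -- iteration 4/4 --
  LT 180: heading 336 -> 156
  LT 262: heading 156 -> 58
  RT 90: heading 58 -> 328
]
PD: pen down
LT 180: heading 328 -> 148
FD 1: (-6,-7) -> (-6.848,-6.47) [heading=148, draw]
FD 9: (-6.848,-6.47) -> (-14.48,-1.701) [heading=148, draw]
RT 90: heading 148 -> 58
Final: pos=(-14.48,-1.701), heading=58, 2 segment(s) drawn

Answer: -14.48 -1.701 58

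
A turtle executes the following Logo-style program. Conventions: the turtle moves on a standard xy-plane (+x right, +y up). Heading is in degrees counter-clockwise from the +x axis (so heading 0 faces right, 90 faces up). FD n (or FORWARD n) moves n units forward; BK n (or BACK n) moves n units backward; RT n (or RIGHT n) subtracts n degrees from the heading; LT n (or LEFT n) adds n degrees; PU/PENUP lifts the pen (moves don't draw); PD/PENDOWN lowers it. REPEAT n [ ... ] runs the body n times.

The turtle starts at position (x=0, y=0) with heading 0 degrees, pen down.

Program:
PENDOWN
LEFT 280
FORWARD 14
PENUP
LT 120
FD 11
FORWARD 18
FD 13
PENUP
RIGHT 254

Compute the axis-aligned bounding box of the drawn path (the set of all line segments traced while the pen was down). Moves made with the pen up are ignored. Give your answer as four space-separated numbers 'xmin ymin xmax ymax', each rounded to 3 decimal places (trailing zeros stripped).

Executing turtle program step by step:
Start: pos=(0,0), heading=0, pen down
PD: pen down
LT 280: heading 0 -> 280
FD 14: (0,0) -> (2.431,-13.787) [heading=280, draw]
PU: pen up
LT 120: heading 280 -> 40
FD 11: (2.431,-13.787) -> (10.858,-6.717) [heading=40, move]
FD 18: (10.858,-6.717) -> (24.646,4.854) [heading=40, move]
FD 13: (24.646,4.854) -> (34.605,13.21) [heading=40, move]
PU: pen up
RT 254: heading 40 -> 146
Final: pos=(34.605,13.21), heading=146, 1 segment(s) drawn

Segment endpoints: x in {0, 2.431}, y in {-13.787, 0}
xmin=0, ymin=-13.787, xmax=2.431, ymax=0

Answer: 0 -13.787 2.431 0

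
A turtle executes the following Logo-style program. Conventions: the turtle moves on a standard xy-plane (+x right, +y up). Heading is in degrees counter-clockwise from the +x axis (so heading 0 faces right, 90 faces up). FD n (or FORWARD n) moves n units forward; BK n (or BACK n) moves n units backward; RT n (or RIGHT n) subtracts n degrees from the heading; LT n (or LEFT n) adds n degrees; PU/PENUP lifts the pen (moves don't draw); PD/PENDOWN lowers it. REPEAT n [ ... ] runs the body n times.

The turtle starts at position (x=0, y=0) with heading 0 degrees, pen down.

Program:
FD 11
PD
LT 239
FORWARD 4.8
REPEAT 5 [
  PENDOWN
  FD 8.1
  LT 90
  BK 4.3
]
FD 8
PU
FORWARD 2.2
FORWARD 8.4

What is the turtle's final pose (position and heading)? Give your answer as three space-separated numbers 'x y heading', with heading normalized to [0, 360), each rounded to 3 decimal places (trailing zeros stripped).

Executing turtle program step by step:
Start: pos=(0,0), heading=0, pen down
FD 11: (0,0) -> (11,0) [heading=0, draw]
PD: pen down
LT 239: heading 0 -> 239
FD 4.8: (11,0) -> (8.528,-4.114) [heading=239, draw]
REPEAT 5 [
  -- iteration 1/5 --
  PD: pen down
  FD 8.1: (8.528,-4.114) -> (4.356,-11.057) [heading=239, draw]
  LT 90: heading 239 -> 329
  BK 4.3: (4.356,-11.057) -> (0.67,-8.843) [heading=329, draw]
  -- iteration 2/5 --
  PD: pen down
  FD 8.1: (0.67,-8.843) -> (7.613,-13.015) [heading=329, draw]
  LT 90: heading 329 -> 59
  BK 4.3: (7.613,-13.015) -> (5.399,-16.7) [heading=59, draw]
  -- iteration 3/5 --
  PD: pen down
  FD 8.1: (5.399,-16.7) -> (9.57,-9.757) [heading=59, draw]
  LT 90: heading 59 -> 149
  BK 4.3: (9.57,-9.757) -> (13.256,-11.972) [heading=149, draw]
  -- iteration 4/5 --
  PD: pen down
  FD 8.1: (13.256,-11.972) -> (6.313,-7.8) [heading=149, draw]
  LT 90: heading 149 -> 239
  BK 4.3: (6.313,-7.8) -> (8.528,-4.114) [heading=239, draw]
  -- iteration 5/5 --
  PD: pen down
  FD 8.1: (8.528,-4.114) -> (4.356,-11.057) [heading=239, draw]
  LT 90: heading 239 -> 329
  BK 4.3: (4.356,-11.057) -> (0.67,-8.843) [heading=329, draw]
]
FD 8: (0.67,-8.843) -> (7.528,-12.963) [heading=329, draw]
PU: pen up
FD 2.2: (7.528,-12.963) -> (9.413,-14.096) [heading=329, move]
FD 8.4: (9.413,-14.096) -> (16.614,-18.423) [heading=329, move]
Final: pos=(16.614,-18.423), heading=329, 13 segment(s) drawn

Answer: 16.614 -18.423 329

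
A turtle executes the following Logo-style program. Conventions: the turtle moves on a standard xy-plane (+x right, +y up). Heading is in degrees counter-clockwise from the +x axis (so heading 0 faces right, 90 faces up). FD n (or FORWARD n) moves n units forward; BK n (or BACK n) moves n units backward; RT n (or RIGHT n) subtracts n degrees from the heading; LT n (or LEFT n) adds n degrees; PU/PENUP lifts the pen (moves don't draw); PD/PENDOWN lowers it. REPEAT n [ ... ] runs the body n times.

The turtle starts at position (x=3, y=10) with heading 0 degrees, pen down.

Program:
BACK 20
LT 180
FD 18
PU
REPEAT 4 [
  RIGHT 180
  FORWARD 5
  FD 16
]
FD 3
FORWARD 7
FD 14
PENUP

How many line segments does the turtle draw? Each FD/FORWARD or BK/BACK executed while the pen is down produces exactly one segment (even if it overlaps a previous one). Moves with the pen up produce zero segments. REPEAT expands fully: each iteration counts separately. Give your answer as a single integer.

Answer: 2

Derivation:
Executing turtle program step by step:
Start: pos=(3,10), heading=0, pen down
BK 20: (3,10) -> (-17,10) [heading=0, draw]
LT 180: heading 0 -> 180
FD 18: (-17,10) -> (-35,10) [heading=180, draw]
PU: pen up
REPEAT 4 [
  -- iteration 1/4 --
  RT 180: heading 180 -> 0
  FD 5: (-35,10) -> (-30,10) [heading=0, move]
  FD 16: (-30,10) -> (-14,10) [heading=0, move]
  -- iteration 2/4 --
  RT 180: heading 0 -> 180
  FD 5: (-14,10) -> (-19,10) [heading=180, move]
  FD 16: (-19,10) -> (-35,10) [heading=180, move]
  -- iteration 3/4 --
  RT 180: heading 180 -> 0
  FD 5: (-35,10) -> (-30,10) [heading=0, move]
  FD 16: (-30,10) -> (-14,10) [heading=0, move]
  -- iteration 4/4 --
  RT 180: heading 0 -> 180
  FD 5: (-14,10) -> (-19,10) [heading=180, move]
  FD 16: (-19,10) -> (-35,10) [heading=180, move]
]
FD 3: (-35,10) -> (-38,10) [heading=180, move]
FD 7: (-38,10) -> (-45,10) [heading=180, move]
FD 14: (-45,10) -> (-59,10) [heading=180, move]
PU: pen up
Final: pos=(-59,10), heading=180, 2 segment(s) drawn
Segments drawn: 2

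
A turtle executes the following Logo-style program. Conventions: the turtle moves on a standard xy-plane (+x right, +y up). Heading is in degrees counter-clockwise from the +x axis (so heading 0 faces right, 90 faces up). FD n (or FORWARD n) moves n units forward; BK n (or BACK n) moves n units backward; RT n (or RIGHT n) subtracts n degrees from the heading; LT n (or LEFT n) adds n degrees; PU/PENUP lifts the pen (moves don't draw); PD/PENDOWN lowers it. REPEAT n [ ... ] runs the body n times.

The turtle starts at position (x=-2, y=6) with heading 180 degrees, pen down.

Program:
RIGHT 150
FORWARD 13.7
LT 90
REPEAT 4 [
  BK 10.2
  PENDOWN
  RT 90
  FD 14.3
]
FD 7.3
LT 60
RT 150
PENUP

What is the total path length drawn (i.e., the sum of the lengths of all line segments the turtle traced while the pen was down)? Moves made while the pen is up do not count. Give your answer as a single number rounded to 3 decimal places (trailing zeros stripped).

Executing turtle program step by step:
Start: pos=(-2,6), heading=180, pen down
RT 150: heading 180 -> 30
FD 13.7: (-2,6) -> (9.865,12.85) [heading=30, draw]
LT 90: heading 30 -> 120
REPEAT 4 [
  -- iteration 1/4 --
  BK 10.2: (9.865,12.85) -> (14.965,4.017) [heading=120, draw]
  PD: pen down
  RT 90: heading 120 -> 30
  FD 14.3: (14.965,4.017) -> (27.349,11.167) [heading=30, draw]
  -- iteration 2/4 --
  BK 10.2: (27.349,11.167) -> (18.515,6.067) [heading=30, draw]
  PD: pen down
  RT 90: heading 30 -> 300
  FD 14.3: (18.515,6.067) -> (25.665,-6.318) [heading=300, draw]
  -- iteration 3/4 --
  BK 10.2: (25.665,-6.318) -> (20.565,2.516) [heading=300, draw]
  PD: pen down
  RT 90: heading 300 -> 210
  FD 14.3: (20.565,2.516) -> (8.181,-4.634) [heading=210, draw]
  -- iteration 4/4 --
  BK 10.2: (8.181,-4.634) -> (17.015,0.466) [heading=210, draw]
  PD: pen down
  RT 90: heading 210 -> 120
  FD 14.3: (17.015,0.466) -> (9.865,12.85) [heading=120, draw]
]
FD 7.3: (9.865,12.85) -> (6.215,19.172) [heading=120, draw]
LT 60: heading 120 -> 180
RT 150: heading 180 -> 30
PU: pen up
Final: pos=(6.215,19.172), heading=30, 10 segment(s) drawn

Segment lengths:
  seg 1: (-2,6) -> (9.865,12.85), length = 13.7
  seg 2: (9.865,12.85) -> (14.965,4.017), length = 10.2
  seg 3: (14.965,4.017) -> (27.349,11.167), length = 14.3
  seg 4: (27.349,11.167) -> (18.515,6.067), length = 10.2
  seg 5: (18.515,6.067) -> (25.665,-6.318), length = 14.3
  seg 6: (25.665,-6.318) -> (20.565,2.516), length = 10.2
  seg 7: (20.565,2.516) -> (8.181,-4.634), length = 14.3
  seg 8: (8.181,-4.634) -> (17.015,0.466), length = 10.2
  seg 9: (17.015,0.466) -> (9.865,12.85), length = 14.3
  seg 10: (9.865,12.85) -> (6.215,19.172), length = 7.3
Total = 119

Answer: 119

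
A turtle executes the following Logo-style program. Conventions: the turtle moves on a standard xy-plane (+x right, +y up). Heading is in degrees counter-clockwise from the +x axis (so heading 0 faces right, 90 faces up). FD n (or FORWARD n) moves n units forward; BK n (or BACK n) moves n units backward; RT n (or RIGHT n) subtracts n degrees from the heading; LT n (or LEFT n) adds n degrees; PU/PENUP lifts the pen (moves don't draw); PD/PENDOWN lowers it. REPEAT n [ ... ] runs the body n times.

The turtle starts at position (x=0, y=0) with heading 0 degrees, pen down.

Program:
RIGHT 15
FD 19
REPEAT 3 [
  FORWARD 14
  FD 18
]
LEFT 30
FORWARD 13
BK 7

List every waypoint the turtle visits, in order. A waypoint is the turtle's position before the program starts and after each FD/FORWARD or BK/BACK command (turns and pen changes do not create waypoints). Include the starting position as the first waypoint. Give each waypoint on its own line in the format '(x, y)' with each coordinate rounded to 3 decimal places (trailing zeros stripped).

Executing turtle program step by step:
Start: pos=(0,0), heading=0, pen down
RT 15: heading 0 -> 345
FD 19: (0,0) -> (18.353,-4.918) [heading=345, draw]
REPEAT 3 [
  -- iteration 1/3 --
  FD 14: (18.353,-4.918) -> (31.876,-8.541) [heading=345, draw]
  FD 18: (31.876,-8.541) -> (49.262,-13.2) [heading=345, draw]
  -- iteration 2/3 --
  FD 14: (49.262,-13.2) -> (62.785,-16.823) [heading=345, draw]
  FD 18: (62.785,-16.823) -> (80.172,-21.482) [heading=345, draw]
  -- iteration 3/3 --
  FD 14: (80.172,-21.482) -> (93.695,-25.105) [heading=345, draw]
  FD 18: (93.695,-25.105) -> (111.081,-29.764) [heading=345, draw]
]
LT 30: heading 345 -> 15
FD 13: (111.081,-29.764) -> (123.639,-26.4) [heading=15, draw]
BK 7: (123.639,-26.4) -> (116.877,-28.211) [heading=15, draw]
Final: pos=(116.877,-28.211), heading=15, 9 segment(s) drawn
Waypoints (10 total):
(0, 0)
(18.353, -4.918)
(31.876, -8.541)
(49.262, -13.2)
(62.785, -16.823)
(80.172, -21.482)
(93.695, -25.105)
(111.081, -29.764)
(123.639, -26.4)
(116.877, -28.211)

Answer: (0, 0)
(18.353, -4.918)
(31.876, -8.541)
(49.262, -13.2)
(62.785, -16.823)
(80.172, -21.482)
(93.695, -25.105)
(111.081, -29.764)
(123.639, -26.4)
(116.877, -28.211)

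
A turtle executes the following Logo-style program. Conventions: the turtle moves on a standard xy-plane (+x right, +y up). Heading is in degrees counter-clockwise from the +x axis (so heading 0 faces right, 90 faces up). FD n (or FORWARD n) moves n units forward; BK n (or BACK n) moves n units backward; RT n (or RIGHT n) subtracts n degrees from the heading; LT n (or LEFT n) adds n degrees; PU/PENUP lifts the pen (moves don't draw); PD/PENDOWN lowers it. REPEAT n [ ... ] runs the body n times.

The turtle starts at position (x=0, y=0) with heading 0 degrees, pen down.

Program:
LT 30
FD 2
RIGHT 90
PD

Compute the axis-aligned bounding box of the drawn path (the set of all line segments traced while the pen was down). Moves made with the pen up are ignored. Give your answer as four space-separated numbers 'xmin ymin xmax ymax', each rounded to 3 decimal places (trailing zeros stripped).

Answer: 0 0 1.732 1

Derivation:
Executing turtle program step by step:
Start: pos=(0,0), heading=0, pen down
LT 30: heading 0 -> 30
FD 2: (0,0) -> (1.732,1) [heading=30, draw]
RT 90: heading 30 -> 300
PD: pen down
Final: pos=(1.732,1), heading=300, 1 segment(s) drawn

Segment endpoints: x in {0, 1.732}, y in {0, 1}
xmin=0, ymin=0, xmax=1.732, ymax=1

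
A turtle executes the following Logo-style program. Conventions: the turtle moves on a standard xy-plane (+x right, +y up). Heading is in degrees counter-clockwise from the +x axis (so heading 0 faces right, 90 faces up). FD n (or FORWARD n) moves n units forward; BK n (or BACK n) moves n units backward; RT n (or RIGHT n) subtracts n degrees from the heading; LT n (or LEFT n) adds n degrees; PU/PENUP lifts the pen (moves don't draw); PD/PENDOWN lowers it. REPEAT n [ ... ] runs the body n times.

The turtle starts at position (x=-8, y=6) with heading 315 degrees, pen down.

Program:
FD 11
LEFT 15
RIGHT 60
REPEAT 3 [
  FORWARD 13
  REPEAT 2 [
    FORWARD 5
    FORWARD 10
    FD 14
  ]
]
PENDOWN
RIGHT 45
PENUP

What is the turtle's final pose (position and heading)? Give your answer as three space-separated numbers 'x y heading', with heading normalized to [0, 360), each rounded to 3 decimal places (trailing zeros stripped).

Executing turtle program step by step:
Start: pos=(-8,6), heading=315, pen down
FD 11: (-8,6) -> (-0.222,-1.778) [heading=315, draw]
LT 15: heading 315 -> 330
RT 60: heading 330 -> 270
REPEAT 3 [
  -- iteration 1/3 --
  FD 13: (-0.222,-1.778) -> (-0.222,-14.778) [heading=270, draw]
  REPEAT 2 [
    -- iteration 1/2 --
    FD 5: (-0.222,-14.778) -> (-0.222,-19.778) [heading=270, draw]
    FD 10: (-0.222,-19.778) -> (-0.222,-29.778) [heading=270, draw]
    FD 14: (-0.222,-29.778) -> (-0.222,-43.778) [heading=270, draw]
    -- iteration 2/2 --
    FD 5: (-0.222,-43.778) -> (-0.222,-48.778) [heading=270, draw]
    FD 10: (-0.222,-48.778) -> (-0.222,-58.778) [heading=270, draw]
    FD 14: (-0.222,-58.778) -> (-0.222,-72.778) [heading=270, draw]
  ]
  -- iteration 2/3 --
  FD 13: (-0.222,-72.778) -> (-0.222,-85.778) [heading=270, draw]
  REPEAT 2 [
    -- iteration 1/2 --
    FD 5: (-0.222,-85.778) -> (-0.222,-90.778) [heading=270, draw]
    FD 10: (-0.222,-90.778) -> (-0.222,-100.778) [heading=270, draw]
    FD 14: (-0.222,-100.778) -> (-0.222,-114.778) [heading=270, draw]
    -- iteration 2/2 --
    FD 5: (-0.222,-114.778) -> (-0.222,-119.778) [heading=270, draw]
    FD 10: (-0.222,-119.778) -> (-0.222,-129.778) [heading=270, draw]
    FD 14: (-0.222,-129.778) -> (-0.222,-143.778) [heading=270, draw]
  ]
  -- iteration 3/3 --
  FD 13: (-0.222,-143.778) -> (-0.222,-156.778) [heading=270, draw]
  REPEAT 2 [
    -- iteration 1/2 --
    FD 5: (-0.222,-156.778) -> (-0.222,-161.778) [heading=270, draw]
    FD 10: (-0.222,-161.778) -> (-0.222,-171.778) [heading=270, draw]
    FD 14: (-0.222,-171.778) -> (-0.222,-185.778) [heading=270, draw]
    -- iteration 2/2 --
    FD 5: (-0.222,-185.778) -> (-0.222,-190.778) [heading=270, draw]
    FD 10: (-0.222,-190.778) -> (-0.222,-200.778) [heading=270, draw]
    FD 14: (-0.222,-200.778) -> (-0.222,-214.778) [heading=270, draw]
  ]
]
PD: pen down
RT 45: heading 270 -> 225
PU: pen up
Final: pos=(-0.222,-214.778), heading=225, 22 segment(s) drawn

Answer: -0.222 -214.778 225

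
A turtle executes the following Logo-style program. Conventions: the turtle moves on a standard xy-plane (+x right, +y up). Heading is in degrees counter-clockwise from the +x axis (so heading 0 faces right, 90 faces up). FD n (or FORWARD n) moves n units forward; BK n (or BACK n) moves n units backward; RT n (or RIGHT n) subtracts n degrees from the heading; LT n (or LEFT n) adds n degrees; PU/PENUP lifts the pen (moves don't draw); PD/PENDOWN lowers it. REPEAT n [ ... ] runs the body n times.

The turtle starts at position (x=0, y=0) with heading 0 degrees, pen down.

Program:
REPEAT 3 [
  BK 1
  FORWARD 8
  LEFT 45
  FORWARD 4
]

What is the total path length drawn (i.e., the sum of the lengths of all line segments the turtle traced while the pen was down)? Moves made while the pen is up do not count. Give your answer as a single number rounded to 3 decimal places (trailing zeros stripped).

Answer: 39

Derivation:
Executing turtle program step by step:
Start: pos=(0,0), heading=0, pen down
REPEAT 3 [
  -- iteration 1/3 --
  BK 1: (0,0) -> (-1,0) [heading=0, draw]
  FD 8: (-1,0) -> (7,0) [heading=0, draw]
  LT 45: heading 0 -> 45
  FD 4: (7,0) -> (9.828,2.828) [heading=45, draw]
  -- iteration 2/3 --
  BK 1: (9.828,2.828) -> (9.121,2.121) [heading=45, draw]
  FD 8: (9.121,2.121) -> (14.778,7.778) [heading=45, draw]
  LT 45: heading 45 -> 90
  FD 4: (14.778,7.778) -> (14.778,11.778) [heading=90, draw]
  -- iteration 3/3 --
  BK 1: (14.778,11.778) -> (14.778,10.778) [heading=90, draw]
  FD 8: (14.778,10.778) -> (14.778,18.778) [heading=90, draw]
  LT 45: heading 90 -> 135
  FD 4: (14.778,18.778) -> (11.95,21.607) [heading=135, draw]
]
Final: pos=(11.95,21.607), heading=135, 9 segment(s) drawn

Segment lengths:
  seg 1: (0,0) -> (-1,0), length = 1
  seg 2: (-1,0) -> (7,0), length = 8
  seg 3: (7,0) -> (9.828,2.828), length = 4
  seg 4: (9.828,2.828) -> (9.121,2.121), length = 1
  seg 5: (9.121,2.121) -> (14.778,7.778), length = 8
  seg 6: (14.778,7.778) -> (14.778,11.778), length = 4
  seg 7: (14.778,11.778) -> (14.778,10.778), length = 1
  seg 8: (14.778,10.778) -> (14.778,18.778), length = 8
  seg 9: (14.778,18.778) -> (11.95,21.607), length = 4
Total = 39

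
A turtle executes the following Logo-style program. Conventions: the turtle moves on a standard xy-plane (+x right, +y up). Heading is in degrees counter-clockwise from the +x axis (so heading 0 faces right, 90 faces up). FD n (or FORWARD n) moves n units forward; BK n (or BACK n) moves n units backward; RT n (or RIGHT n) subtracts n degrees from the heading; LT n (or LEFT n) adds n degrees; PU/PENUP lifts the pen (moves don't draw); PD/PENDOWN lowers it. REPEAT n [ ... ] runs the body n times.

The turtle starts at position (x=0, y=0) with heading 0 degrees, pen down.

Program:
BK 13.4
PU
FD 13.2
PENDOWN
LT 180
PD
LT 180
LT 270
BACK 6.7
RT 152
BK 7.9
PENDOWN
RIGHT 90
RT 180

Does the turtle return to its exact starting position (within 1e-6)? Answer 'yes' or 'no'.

Answer: no

Derivation:
Executing turtle program step by step:
Start: pos=(0,0), heading=0, pen down
BK 13.4: (0,0) -> (-13.4,0) [heading=0, draw]
PU: pen up
FD 13.2: (-13.4,0) -> (-0.2,0) [heading=0, move]
PD: pen down
LT 180: heading 0 -> 180
PD: pen down
LT 180: heading 180 -> 0
LT 270: heading 0 -> 270
BK 6.7: (-0.2,0) -> (-0.2,6.7) [heading=270, draw]
RT 152: heading 270 -> 118
BK 7.9: (-0.2,6.7) -> (3.509,-0.275) [heading=118, draw]
PD: pen down
RT 90: heading 118 -> 28
RT 180: heading 28 -> 208
Final: pos=(3.509,-0.275), heading=208, 3 segment(s) drawn

Start position: (0, 0)
Final position: (3.509, -0.275)
Distance = 3.52; >= 1e-6 -> NOT closed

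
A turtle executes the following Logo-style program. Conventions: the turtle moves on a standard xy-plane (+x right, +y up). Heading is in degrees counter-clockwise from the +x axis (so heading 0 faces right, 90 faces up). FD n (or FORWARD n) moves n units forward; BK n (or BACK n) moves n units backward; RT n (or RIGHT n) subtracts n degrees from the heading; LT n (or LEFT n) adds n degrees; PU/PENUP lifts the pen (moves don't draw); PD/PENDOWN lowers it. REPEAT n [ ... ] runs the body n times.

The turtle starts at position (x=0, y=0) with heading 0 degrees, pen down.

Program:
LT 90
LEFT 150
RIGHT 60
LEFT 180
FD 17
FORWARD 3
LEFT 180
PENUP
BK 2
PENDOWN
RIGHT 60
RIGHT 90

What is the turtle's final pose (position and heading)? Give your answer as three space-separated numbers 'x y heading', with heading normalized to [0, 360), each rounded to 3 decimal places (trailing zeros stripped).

Answer: 22 0 30

Derivation:
Executing turtle program step by step:
Start: pos=(0,0), heading=0, pen down
LT 90: heading 0 -> 90
LT 150: heading 90 -> 240
RT 60: heading 240 -> 180
LT 180: heading 180 -> 0
FD 17: (0,0) -> (17,0) [heading=0, draw]
FD 3: (17,0) -> (20,0) [heading=0, draw]
LT 180: heading 0 -> 180
PU: pen up
BK 2: (20,0) -> (22,0) [heading=180, move]
PD: pen down
RT 60: heading 180 -> 120
RT 90: heading 120 -> 30
Final: pos=(22,0), heading=30, 2 segment(s) drawn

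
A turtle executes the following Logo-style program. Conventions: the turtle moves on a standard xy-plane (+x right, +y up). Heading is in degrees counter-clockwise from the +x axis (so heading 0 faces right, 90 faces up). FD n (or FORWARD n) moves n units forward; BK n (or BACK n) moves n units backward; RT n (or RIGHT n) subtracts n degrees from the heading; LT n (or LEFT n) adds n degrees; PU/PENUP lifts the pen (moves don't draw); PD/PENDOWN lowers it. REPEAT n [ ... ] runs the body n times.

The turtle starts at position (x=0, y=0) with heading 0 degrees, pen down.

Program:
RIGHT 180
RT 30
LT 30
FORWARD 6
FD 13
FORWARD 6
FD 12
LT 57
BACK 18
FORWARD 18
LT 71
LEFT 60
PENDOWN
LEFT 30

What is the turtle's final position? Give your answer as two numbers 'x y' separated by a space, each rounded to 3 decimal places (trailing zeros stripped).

Executing turtle program step by step:
Start: pos=(0,0), heading=0, pen down
RT 180: heading 0 -> 180
RT 30: heading 180 -> 150
LT 30: heading 150 -> 180
FD 6: (0,0) -> (-6,0) [heading=180, draw]
FD 13: (-6,0) -> (-19,0) [heading=180, draw]
FD 6: (-19,0) -> (-25,0) [heading=180, draw]
FD 12: (-25,0) -> (-37,0) [heading=180, draw]
LT 57: heading 180 -> 237
BK 18: (-37,0) -> (-27.196,15.096) [heading=237, draw]
FD 18: (-27.196,15.096) -> (-37,0) [heading=237, draw]
LT 71: heading 237 -> 308
LT 60: heading 308 -> 8
PD: pen down
LT 30: heading 8 -> 38
Final: pos=(-37,0), heading=38, 6 segment(s) drawn

Answer: -37 0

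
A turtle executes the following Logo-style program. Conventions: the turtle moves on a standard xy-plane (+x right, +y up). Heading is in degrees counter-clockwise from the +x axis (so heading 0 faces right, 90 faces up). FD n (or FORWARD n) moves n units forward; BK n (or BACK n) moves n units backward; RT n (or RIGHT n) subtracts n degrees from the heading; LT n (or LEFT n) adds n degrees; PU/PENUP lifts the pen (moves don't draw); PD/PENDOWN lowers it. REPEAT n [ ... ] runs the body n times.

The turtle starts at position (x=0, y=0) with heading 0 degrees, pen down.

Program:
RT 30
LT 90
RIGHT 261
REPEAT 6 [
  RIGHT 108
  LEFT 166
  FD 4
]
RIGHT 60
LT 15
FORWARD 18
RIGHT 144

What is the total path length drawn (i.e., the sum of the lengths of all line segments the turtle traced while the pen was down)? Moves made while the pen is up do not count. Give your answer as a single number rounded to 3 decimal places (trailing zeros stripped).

Answer: 42

Derivation:
Executing turtle program step by step:
Start: pos=(0,0), heading=0, pen down
RT 30: heading 0 -> 330
LT 90: heading 330 -> 60
RT 261: heading 60 -> 159
REPEAT 6 [
  -- iteration 1/6 --
  RT 108: heading 159 -> 51
  LT 166: heading 51 -> 217
  FD 4: (0,0) -> (-3.195,-2.407) [heading=217, draw]
  -- iteration 2/6 --
  RT 108: heading 217 -> 109
  LT 166: heading 109 -> 275
  FD 4: (-3.195,-2.407) -> (-2.846,-6.392) [heading=275, draw]
  -- iteration 3/6 --
  RT 108: heading 275 -> 167
  LT 166: heading 167 -> 333
  FD 4: (-2.846,-6.392) -> (0.718,-8.208) [heading=333, draw]
  -- iteration 4/6 --
  RT 108: heading 333 -> 225
  LT 166: heading 225 -> 31
  FD 4: (0.718,-8.208) -> (4.147,-6.148) [heading=31, draw]
  -- iteration 5/6 --
  RT 108: heading 31 -> 283
  LT 166: heading 283 -> 89
  FD 4: (4.147,-6.148) -> (4.217,-2.148) [heading=89, draw]
  -- iteration 6/6 --
  RT 108: heading 89 -> 341
  LT 166: heading 341 -> 147
  FD 4: (4.217,-2.148) -> (0.862,0.03) [heading=147, draw]
]
RT 60: heading 147 -> 87
LT 15: heading 87 -> 102
FD 18: (0.862,0.03) -> (-2.881,17.637) [heading=102, draw]
RT 144: heading 102 -> 318
Final: pos=(-2.881,17.637), heading=318, 7 segment(s) drawn

Segment lengths:
  seg 1: (0,0) -> (-3.195,-2.407), length = 4
  seg 2: (-3.195,-2.407) -> (-2.846,-6.392), length = 4
  seg 3: (-2.846,-6.392) -> (0.718,-8.208), length = 4
  seg 4: (0.718,-8.208) -> (4.147,-6.148), length = 4
  seg 5: (4.147,-6.148) -> (4.217,-2.148), length = 4
  seg 6: (4.217,-2.148) -> (0.862,0.03), length = 4
  seg 7: (0.862,0.03) -> (-2.881,17.637), length = 18
Total = 42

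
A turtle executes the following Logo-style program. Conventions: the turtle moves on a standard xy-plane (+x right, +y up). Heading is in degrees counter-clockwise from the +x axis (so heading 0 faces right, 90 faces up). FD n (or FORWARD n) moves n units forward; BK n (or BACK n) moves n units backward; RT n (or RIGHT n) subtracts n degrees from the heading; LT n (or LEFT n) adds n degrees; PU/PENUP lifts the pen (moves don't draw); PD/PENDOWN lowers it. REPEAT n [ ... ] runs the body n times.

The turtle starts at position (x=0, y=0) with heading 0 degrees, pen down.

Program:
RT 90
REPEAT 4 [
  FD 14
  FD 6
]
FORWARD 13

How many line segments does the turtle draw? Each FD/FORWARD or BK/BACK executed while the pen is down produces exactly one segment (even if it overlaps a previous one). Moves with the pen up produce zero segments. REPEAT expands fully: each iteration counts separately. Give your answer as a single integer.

Answer: 9

Derivation:
Executing turtle program step by step:
Start: pos=(0,0), heading=0, pen down
RT 90: heading 0 -> 270
REPEAT 4 [
  -- iteration 1/4 --
  FD 14: (0,0) -> (0,-14) [heading=270, draw]
  FD 6: (0,-14) -> (0,-20) [heading=270, draw]
  -- iteration 2/4 --
  FD 14: (0,-20) -> (0,-34) [heading=270, draw]
  FD 6: (0,-34) -> (0,-40) [heading=270, draw]
  -- iteration 3/4 --
  FD 14: (0,-40) -> (0,-54) [heading=270, draw]
  FD 6: (0,-54) -> (0,-60) [heading=270, draw]
  -- iteration 4/4 --
  FD 14: (0,-60) -> (0,-74) [heading=270, draw]
  FD 6: (0,-74) -> (0,-80) [heading=270, draw]
]
FD 13: (0,-80) -> (0,-93) [heading=270, draw]
Final: pos=(0,-93), heading=270, 9 segment(s) drawn
Segments drawn: 9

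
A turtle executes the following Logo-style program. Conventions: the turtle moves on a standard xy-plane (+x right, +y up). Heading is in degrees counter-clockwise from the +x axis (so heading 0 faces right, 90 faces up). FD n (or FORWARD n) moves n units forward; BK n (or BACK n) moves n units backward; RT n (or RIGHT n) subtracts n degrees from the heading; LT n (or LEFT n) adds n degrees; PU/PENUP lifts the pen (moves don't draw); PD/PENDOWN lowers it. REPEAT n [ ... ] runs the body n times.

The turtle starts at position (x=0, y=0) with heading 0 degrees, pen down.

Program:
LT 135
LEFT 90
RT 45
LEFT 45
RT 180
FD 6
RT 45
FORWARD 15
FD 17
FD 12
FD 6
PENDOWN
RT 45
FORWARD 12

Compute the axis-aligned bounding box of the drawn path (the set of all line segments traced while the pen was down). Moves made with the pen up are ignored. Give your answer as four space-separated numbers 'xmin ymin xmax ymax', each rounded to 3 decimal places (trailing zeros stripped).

Answer: 0 -4.243 62.728 4.243

Derivation:
Executing turtle program step by step:
Start: pos=(0,0), heading=0, pen down
LT 135: heading 0 -> 135
LT 90: heading 135 -> 225
RT 45: heading 225 -> 180
LT 45: heading 180 -> 225
RT 180: heading 225 -> 45
FD 6: (0,0) -> (4.243,4.243) [heading=45, draw]
RT 45: heading 45 -> 0
FD 15: (4.243,4.243) -> (19.243,4.243) [heading=0, draw]
FD 17: (19.243,4.243) -> (36.243,4.243) [heading=0, draw]
FD 12: (36.243,4.243) -> (48.243,4.243) [heading=0, draw]
FD 6: (48.243,4.243) -> (54.243,4.243) [heading=0, draw]
PD: pen down
RT 45: heading 0 -> 315
FD 12: (54.243,4.243) -> (62.728,-4.243) [heading=315, draw]
Final: pos=(62.728,-4.243), heading=315, 6 segment(s) drawn

Segment endpoints: x in {0, 4.243, 19.243, 36.243, 48.243, 54.243, 62.728}, y in {-4.243, 0, 4.243}
xmin=0, ymin=-4.243, xmax=62.728, ymax=4.243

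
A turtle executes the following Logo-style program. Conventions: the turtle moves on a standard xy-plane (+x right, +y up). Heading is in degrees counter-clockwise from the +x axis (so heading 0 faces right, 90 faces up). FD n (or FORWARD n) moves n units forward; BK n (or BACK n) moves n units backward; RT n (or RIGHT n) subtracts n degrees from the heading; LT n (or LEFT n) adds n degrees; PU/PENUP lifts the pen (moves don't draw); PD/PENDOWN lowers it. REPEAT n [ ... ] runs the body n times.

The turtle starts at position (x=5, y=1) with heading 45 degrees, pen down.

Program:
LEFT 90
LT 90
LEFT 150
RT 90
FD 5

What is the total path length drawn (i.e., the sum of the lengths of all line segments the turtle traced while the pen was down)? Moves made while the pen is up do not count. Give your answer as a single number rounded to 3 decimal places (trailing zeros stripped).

Executing turtle program step by step:
Start: pos=(5,1), heading=45, pen down
LT 90: heading 45 -> 135
LT 90: heading 135 -> 225
LT 150: heading 225 -> 15
RT 90: heading 15 -> 285
FD 5: (5,1) -> (6.294,-3.83) [heading=285, draw]
Final: pos=(6.294,-3.83), heading=285, 1 segment(s) drawn

Segment lengths:
  seg 1: (5,1) -> (6.294,-3.83), length = 5
Total = 5

Answer: 5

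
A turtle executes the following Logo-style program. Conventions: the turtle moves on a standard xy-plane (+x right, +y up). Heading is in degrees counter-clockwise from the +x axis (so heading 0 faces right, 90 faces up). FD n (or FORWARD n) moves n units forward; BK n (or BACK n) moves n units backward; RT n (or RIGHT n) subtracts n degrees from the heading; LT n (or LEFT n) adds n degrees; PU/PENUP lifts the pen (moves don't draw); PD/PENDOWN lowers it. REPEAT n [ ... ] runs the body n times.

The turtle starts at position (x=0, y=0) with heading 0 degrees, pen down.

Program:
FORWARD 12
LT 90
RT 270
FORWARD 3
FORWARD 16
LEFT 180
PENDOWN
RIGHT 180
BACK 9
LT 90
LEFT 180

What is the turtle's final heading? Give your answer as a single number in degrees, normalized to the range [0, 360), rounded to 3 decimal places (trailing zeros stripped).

Executing turtle program step by step:
Start: pos=(0,0), heading=0, pen down
FD 12: (0,0) -> (12,0) [heading=0, draw]
LT 90: heading 0 -> 90
RT 270: heading 90 -> 180
FD 3: (12,0) -> (9,0) [heading=180, draw]
FD 16: (9,0) -> (-7,0) [heading=180, draw]
LT 180: heading 180 -> 0
PD: pen down
RT 180: heading 0 -> 180
BK 9: (-7,0) -> (2,0) [heading=180, draw]
LT 90: heading 180 -> 270
LT 180: heading 270 -> 90
Final: pos=(2,0), heading=90, 4 segment(s) drawn

Answer: 90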